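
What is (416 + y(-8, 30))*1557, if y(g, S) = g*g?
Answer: 747360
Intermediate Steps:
y(g, S) = g²
(416 + y(-8, 30))*1557 = (416 + (-8)²)*1557 = (416 + 64)*1557 = 480*1557 = 747360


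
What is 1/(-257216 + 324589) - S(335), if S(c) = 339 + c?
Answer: -45409401/67373 ≈ -674.00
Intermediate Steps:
1/(-257216 + 324589) - S(335) = 1/(-257216 + 324589) - (339 + 335) = 1/67373 - 1*674 = 1/67373 - 674 = -45409401/67373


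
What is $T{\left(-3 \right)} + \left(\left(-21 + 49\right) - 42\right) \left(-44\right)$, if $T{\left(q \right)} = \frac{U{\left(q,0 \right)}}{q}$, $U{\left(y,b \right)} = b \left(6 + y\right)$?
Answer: $616$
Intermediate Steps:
$T{\left(q \right)} = 0$ ($T{\left(q \right)} = \frac{0 \left(6 + q\right)}{q} = \frac{0}{q} = 0$)
$T{\left(-3 \right)} + \left(\left(-21 + 49\right) - 42\right) \left(-44\right) = 0 + \left(\left(-21 + 49\right) - 42\right) \left(-44\right) = 0 + \left(28 - 42\right) \left(-44\right) = 0 - -616 = 0 + 616 = 616$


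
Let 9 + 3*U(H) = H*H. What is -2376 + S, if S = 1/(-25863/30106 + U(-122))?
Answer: -1063851916218/447749161 ≈ -2376.0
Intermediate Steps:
U(H) = -3 + H²/3 (U(H) = -3 + (H*H)/3 = -3 + H²/3)
S = 90318/447749161 (S = 1/(-25863/30106 + (-3 + (⅓)*(-122)²)) = 1/(-25863*1/30106 + (-3 + (⅓)*14884)) = 1/(-25863/30106 + (-3 + 14884/3)) = 1/(-25863/30106 + 14875/3) = 1/(447749161/90318) = 90318/447749161 ≈ 0.00020172)
-2376 + S = -2376 + 90318/447749161 = -1063851916218/447749161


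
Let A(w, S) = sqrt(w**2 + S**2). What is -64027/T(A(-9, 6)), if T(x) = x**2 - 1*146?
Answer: 64027/29 ≈ 2207.8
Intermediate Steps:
A(w, S) = sqrt(S**2 + w**2)
T(x) = -146 + x**2 (T(x) = x**2 - 146 = -146 + x**2)
-64027/T(A(-9, 6)) = -64027/(-146 + (sqrt(6**2 + (-9)**2))**2) = -64027/(-146 + (sqrt(36 + 81))**2) = -64027/(-146 + (sqrt(117))**2) = -64027/(-146 + (3*sqrt(13))**2) = -64027/(-146 + 117) = -64027/(-29) = -64027*(-1/29) = 64027/29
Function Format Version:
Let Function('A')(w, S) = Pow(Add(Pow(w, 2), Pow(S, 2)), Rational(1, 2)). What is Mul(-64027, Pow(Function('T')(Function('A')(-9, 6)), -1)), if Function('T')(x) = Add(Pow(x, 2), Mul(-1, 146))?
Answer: Rational(64027, 29) ≈ 2207.8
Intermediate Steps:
Function('A')(w, S) = Pow(Add(Pow(S, 2), Pow(w, 2)), Rational(1, 2))
Function('T')(x) = Add(-146, Pow(x, 2)) (Function('T')(x) = Add(Pow(x, 2), -146) = Add(-146, Pow(x, 2)))
Mul(-64027, Pow(Function('T')(Function('A')(-9, 6)), -1)) = Mul(-64027, Pow(Add(-146, Pow(Pow(Add(Pow(6, 2), Pow(-9, 2)), Rational(1, 2)), 2)), -1)) = Mul(-64027, Pow(Add(-146, Pow(Pow(Add(36, 81), Rational(1, 2)), 2)), -1)) = Mul(-64027, Pow(Add(-146, Pow(Pow(117, Rational(1, 2)), 2)), -1)) = Mul(-64027, Pow(Add(-146, Pow(Mul(3, Pow(13, Rational(1, 2))), 2)), -1)) = Mul(-64027, Pow(Add(-146, 117), -1)) = Mul(-64027, Pow(-29, -1)) = Mul(-64027, Rational(-1, 29)) = Rational(64027, 29)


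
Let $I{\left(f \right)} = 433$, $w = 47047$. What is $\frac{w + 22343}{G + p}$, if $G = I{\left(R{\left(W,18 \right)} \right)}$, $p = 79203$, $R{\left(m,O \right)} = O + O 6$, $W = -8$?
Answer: $\frac{34695}{39818} \approx 0.87134$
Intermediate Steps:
$R{\left(m,O \right)} = 7 O$ ($R{\left(m,O \right)} = O + 6 O = 7 O$)
$G = 433$
$\frac{w + 22343}{G + p} = \frac{47047 + 22343}{433 + 79203} = \frac{69390}{79636} = 69390 \cdot \frac{1}{79636} = \frac{34695}{39818}$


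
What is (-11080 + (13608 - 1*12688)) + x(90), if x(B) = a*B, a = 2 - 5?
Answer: -10430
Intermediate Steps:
a = -3
x(B) = -3*B
(-11080 + (13608 - 1*12688)) + x(90) = (-11080 + (13608 - 1*12688)) - 3*90 = (-11080 + (13608 - 12688)) - 270 = (-11080 + 920) - 270 = -10160 - 270 = -10430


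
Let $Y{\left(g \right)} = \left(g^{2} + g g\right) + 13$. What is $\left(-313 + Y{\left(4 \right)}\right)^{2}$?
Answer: $71824$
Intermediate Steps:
$Y{\left(g \right)} = 13 + 2 g^{2}$ ($Y{\left(g \right)} = \left(g^{2} + g^{2}\right) + 13 = 2 g^{2} + 13 = 13 + 2 g^{2}$)
$\left(-313 + Y{\left(4 \right)}\right)^{2} = \left(-313 + \left(13 + 2 \cdot 4^{2}\right)\right)^{2} = \left(-313 + \left(13 + 2 \cdot 16\right)\right)^{2} = \left(-313 + \left(13 + 32\right)\right)^{2} = \left(-313 + 45\right)^{2} = \left(-268\right)^{2} = 71824$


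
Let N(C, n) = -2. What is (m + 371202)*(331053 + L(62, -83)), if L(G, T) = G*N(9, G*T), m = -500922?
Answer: -42928109880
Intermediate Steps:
L(G, T) = -2*G (L(G, T) = G*(-2) = -2*G)
(m + 371202)*(331053 + L(62, -83)) = (-500922 + 371202)*(331053 - 2*62) = -129720*(331053 - 124) = -129720*330929 = -42928109880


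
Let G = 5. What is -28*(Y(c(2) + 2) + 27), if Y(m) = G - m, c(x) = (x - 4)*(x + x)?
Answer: -1064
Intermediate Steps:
c(x) = 2*x*(-4 + x) (c(x) = (-4 + x)*(2*x) = 2*x*(-4 + x))
Y(m) = 5 - m
-28*(Y(c(2) + 2) + 27) = -28*((5 - (2*2*(-4 + 2) + 2)) + 27) = -28*((5 - (2*2*(-2) + 2)) + 27) = -28*((5 - (-8 + 2)) + 27) = -28*((5 - 1*(-6)) + 27) = -28*((5 + 6) + 27) = -28*(11 + 27) = -28*38 = -1064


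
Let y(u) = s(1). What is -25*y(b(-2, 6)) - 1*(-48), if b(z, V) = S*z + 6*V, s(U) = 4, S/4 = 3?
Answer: -52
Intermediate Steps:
S = 12 (S = 4*3 = 12)
b(z, V) = 6*V + 12*z (b(z, V) = 12*z + 6*V = 6*V + 12*z)
y(u) = 4
-25*y(b(-2, 6)) - 1*(-48) = -25*4 - 1*(-48) = -100 + 48 = -52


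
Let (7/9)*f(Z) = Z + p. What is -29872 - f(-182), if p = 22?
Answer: -207664/7 ≈ -29666.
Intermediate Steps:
f(Z) = 198/7 + 9*Z/7 (f(Z) = 9*(Z + 22)/7 = 9*(22 + Z)/7 = 198/7 + 9*Z/7)
-29872 - f(-182) = -29872 - (198/7 + (9/7)*(-182)) = -29872 - (198/7 - 234) = -29872 - 1*(-1440/7) = -29872 + 1440/7 = -207664/7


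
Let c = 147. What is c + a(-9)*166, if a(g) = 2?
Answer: 479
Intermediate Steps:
c + a(-9)*166 = 147 + 2*166 = 147 + 332 = 479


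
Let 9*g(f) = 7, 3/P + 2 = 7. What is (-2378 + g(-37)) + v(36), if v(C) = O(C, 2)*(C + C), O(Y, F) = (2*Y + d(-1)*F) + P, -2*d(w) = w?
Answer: 131489/45 ≈ 2922.0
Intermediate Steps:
P = ⅗ (P = 3/(-2 + 7) = 3/5 = 3*(⅕) = ⅗ ≈ 0.60000)
d(w) = -w/2
g(f) = 7/9 (g(f) = (⅑)*7 = 7/9)
O(Y, F) = ⅗ + F/2 + 2*Y (O(Y, F) = (2*Y + (-½*(-1))*F) + ⅗ = (2*Y + F/2) + ⅗ = (F/2 + 2*Y) + ⅗ = ⅗ + F/2 + 2*Y)
v(C) = 2*C*(8/5 + 2*C) (v(C) = (⅗ + (½)*2 + 2*C)*(C + C) = (⅗ + 1 + 2*C)*(2*C) = (8/5 + 2*C)*(2*C) = 2*C*(8/5 + 2*C))
(-2378 + g(-37)) + v(36) = (-2378 + 7/9) + (⅘)*36*(4 + 5*36) = -21395/9 + (⅘)*36*(4 + 180) = -21395/9 + (⅘)*36*184 = -21395/9 + 26496/5 = 131489/45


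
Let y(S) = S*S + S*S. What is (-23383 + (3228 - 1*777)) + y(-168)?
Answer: 35516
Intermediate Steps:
y(S) = 2*S² (y(S) = S² + S² = 2*S²)
(-23383 + (3228 - 1*777)) + y(-168) = (-23383 + (3228 - 1*777)) + 2*(-168)² = (-23383 + (3228 - 777)) + 2*28224 = (-23383 + 2451) + 56448 = -20932 + 56448 = 35516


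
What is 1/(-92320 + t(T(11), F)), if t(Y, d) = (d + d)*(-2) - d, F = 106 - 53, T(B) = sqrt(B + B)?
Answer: -1/92585 ≈ -1.0801e-5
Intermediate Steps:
T(B) = sqrt(2)*sqrt(B) (T(B) = sqrt(2*B) = sqrt(2)*sqrt(B))
F = 53
t(Y, d) = -5*d (t(Y, d) = (2*d)*(-2) - d = -4*d - d = -5*d)
1/(-92320 + t(T(11), F)) = 1/(-92320 - 5*53) = 1/(-92320 - 265) = 1/(-92585) = -1/92585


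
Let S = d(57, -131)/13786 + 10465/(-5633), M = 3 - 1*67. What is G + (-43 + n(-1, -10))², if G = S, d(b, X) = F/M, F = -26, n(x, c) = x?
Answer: 4806361259725/2485009216 ≈ 1934.1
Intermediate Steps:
M = -64 (M = 3 - 67 = -64)
d(b, X) = 13/32 (d(b, X) = -26/(-64) = -26*(-1/64) = 13/32)
S = -4616582451/2485009216 (S = (13/32)/13786 + 10465/(-5633) = (13/32)*(1/13786) + 10465*(-1/5633) = 13/441152 - 10465/5633 = -4616582451/2485009216 ≈ -1.8578)
G = -4616582451/2485009216 ≈ -1.8578
G + (-43 + n(-1, -10))² = -4616582451/2485009216 + (-43 - 1)² = -4616582451/2485009216 + (-44)² = -4616582451/2485009216 + 1936 = 4806361259725/2485009216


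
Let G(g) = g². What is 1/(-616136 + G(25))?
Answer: -1/615511 ≈ -1.6247e-6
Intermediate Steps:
1/(-616136 + G(25)) = 1/(-616136 + 25²) = 1/(-616136 + 625) = 1/(-615511) = -1/615511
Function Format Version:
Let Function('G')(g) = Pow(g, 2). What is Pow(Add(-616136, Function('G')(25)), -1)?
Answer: Rational(-1, 615511) ≈ -1.6247e-6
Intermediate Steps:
Pow(Add(-616136, Function('G')(25)), -1) = Pow(Add(-616136, Pow(25, 2)), -1) = Pow(Add(-616136, 625), -1) = Pow(-615511, -1) = Rational(-1, 615511)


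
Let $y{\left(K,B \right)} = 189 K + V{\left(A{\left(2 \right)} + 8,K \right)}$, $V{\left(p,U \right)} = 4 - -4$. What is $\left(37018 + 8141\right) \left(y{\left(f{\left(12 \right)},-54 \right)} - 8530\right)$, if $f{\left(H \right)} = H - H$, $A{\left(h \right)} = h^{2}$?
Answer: $-384844998$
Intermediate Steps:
$V{\left(p,U \right)} = 8$ ($V{\left(p,U \right)} = 4 + 4 = 8$)
$f{\left(H \right)} = 0$
$y{\left(K,B \right)} = 8 + 189 K$ ($y{\left(K,B \right)} = 189 K + 8 = 8 + 189 K$)
$\left(37018 + 8141\right) \left(y{\left(f{\left(12 \right)},-54 \right)} - 8530\right) = \left(37018 + 8141\right) \left(\left(8 + 189 \cdot 0\right) - 8530\right) = 45159 \left(\left(8 + 0\right) - 8530\right) = 45159 \left(8 - 8530\right) = 45159 \left(-8522\right) = -384844998$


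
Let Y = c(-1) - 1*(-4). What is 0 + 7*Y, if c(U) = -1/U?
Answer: 35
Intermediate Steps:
Y = 5 (Y = -1/(-1) - 1*(-4) = -1*(-1) + 4 = 1 + 4 = 5)
0 + 7*Y = 0 + 7*5 = 0 + 35 = 35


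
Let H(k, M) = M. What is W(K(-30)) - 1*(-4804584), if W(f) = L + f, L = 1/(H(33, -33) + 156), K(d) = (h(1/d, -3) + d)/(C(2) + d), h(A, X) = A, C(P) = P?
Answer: 55156636727/11480 ≈ 4.8046e+6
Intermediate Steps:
K(d) = (d + 1/d)/(2 + d) (K(d) = (1/d + d)/(2 + d) = (d + 1/d)/(2 + d))
L = 1/123 (L = 1/(-33 + 156) = 1/123 ≈ 0.0081301)
W(f) = 1/123 + f
W(K(-30)) - 1*(-4804584) = (1/123 + (1 + (-30)²)/((-30)*(2 - 30))) - 1*(-4804584) = (1/123 - 1/30*(1 + 900)/(-28)) + 4804584 = (1/123 - 1/30*(-1/28)*901) + 4804584 = (1/123 + 901/840) + 4804584 = 12407/11480 + 4804584 = 55156636727/11480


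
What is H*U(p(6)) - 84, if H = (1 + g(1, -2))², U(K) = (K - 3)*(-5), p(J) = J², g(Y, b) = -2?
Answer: -249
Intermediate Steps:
U(K) = 15 - 5*K (U(K) = (-3 + K)*(-5) = 15 - 5*K)
H = 1 (H = (1 - 2)² = (-1)² = 1)
H*U(p(6)) - 84 = 1*(15 - 5*6²) - 84 = 1*(15 - 5*36) - 84 = 1*(15 - 180) - 84 = 1*(-165) - 84 = -165 - 84 = -249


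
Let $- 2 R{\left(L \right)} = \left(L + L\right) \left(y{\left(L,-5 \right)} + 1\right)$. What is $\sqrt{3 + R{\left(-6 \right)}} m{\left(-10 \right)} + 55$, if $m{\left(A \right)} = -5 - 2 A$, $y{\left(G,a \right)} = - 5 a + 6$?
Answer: $55 + 15 \sqrt{195} \approx 264.46$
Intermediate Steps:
$y{\left(G,a \right)} = 6 - 5 a$
$R{\left(L \right)} = - 32 L$ ($R{\left(L \right)} = - \frac{\left(L + L\right) \left(\left(6 - -25\right) + 1\right)}{2} = - \frac{2 L \left(\left(6 + 25\right) + 1\right)}{2} = - \frac{2 L \left(31 + 1\right)}{2} = - \frac{2 L 32}{2} = - \frac{64 L}{2} = - 32 L$)
$\sqrt{3 + R{\left(-6 \right)}} m{\left(-10 \right)} + 55 = \sqrt{3 - -192} \left(-5 - -20\right) + 55 = \sqrt{3 + 192} \left(-5 + 20\right) + 55 = \sqrt{195} \cdot 15 + 55 = 15 \sqrt{195} + 55 = 55 + 15 \sqrt{195}$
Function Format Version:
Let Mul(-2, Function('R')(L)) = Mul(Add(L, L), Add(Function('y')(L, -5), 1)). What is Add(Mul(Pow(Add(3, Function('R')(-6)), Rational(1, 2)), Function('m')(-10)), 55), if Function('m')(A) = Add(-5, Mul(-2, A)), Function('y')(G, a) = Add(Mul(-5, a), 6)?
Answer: Add(55, Mul(15, Pow(195, Rational(1, 2)))) ≈ 264.46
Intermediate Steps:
Function('y')(G, a) = Add(6, Mul(-5, a))
Function('R')(L) = Mul(-32, L) (Function('R')(L) = Mul(Rational(-1, 2), Mul(Add(L, L), Add(Add(6, Mul(-5, -5)), 1))) = Mul(Rational(-1, 2), Mul(Mul(2, L), Add(Add(6, 25), 1))) = Mul(Rational(-1, 2), Mul(Mul(2, L), Add(31, 1))) = Mul(Rational(-1, 2), Mul(Mul(2, L), 32)) = Mul(Rational(-1, 2), Mul(64, L)) = Mul(-32, L))
Add(Mul(Pow(Add(3, Function('R')(-6)), Rational(1, 2)), Function('m')(-10)), 55) = Add(Mul(Pow(Add(3, Mul(-32, -6)), Rational(1, 2)), Add(-5, Mul(-2, -10))), 55) = Add(Mul(Pow(Add(3, 192), Rational(1, 2)), Add(-5, 20)), 55) = Add(Mul(Pow(195, Rational(1, 2)), 15), 55) = Add(Mul(15, Pow(195, Rational(1, 2))), 55) = Add(55, Mul(15, Pow(195, Rational(1, 2))))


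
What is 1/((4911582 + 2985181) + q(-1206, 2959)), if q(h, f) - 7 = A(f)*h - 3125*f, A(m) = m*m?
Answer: -1/10560701391 ≈ -9.4691e-11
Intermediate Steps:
A(m) = m²
q(h, f) = 7 - 3125*f + h*f² (q(h, f) = 7 + (f²*h - 3125*f) = 7 + (h*f² - 3125*f) = 7 + (-3125*f + h*f²) = 7 - 3125*f + h*f²)
1/((4911582 + 2985181) + q(-1206, 2959)) = 1/((4911582 + 2985181) + (7 - 3125*2959 - 1206*2959²)) = 1/(7896763 + (7 - 9246875 - 1206*8755681)) = 1/(7896763 + (7 - 9246875 - 10559351286)) = 1/(7896763 - 10568598154) = 1/(-10560701391) = -1/10560701391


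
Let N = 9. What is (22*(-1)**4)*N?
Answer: 198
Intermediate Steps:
(22*(-1)**4)*N = (22*(-1)**4)*9 = (22*1)*9 = 22*9 = 198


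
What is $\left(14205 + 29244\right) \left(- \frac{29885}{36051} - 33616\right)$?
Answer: $- \frac{17552241719383}{12017} \approx -1.4606 \cdot 10^{9}$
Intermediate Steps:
$\left(14205 + 29244\right) \left(- \frac{29885}{36051} - 33616\right) = 43449 \left(\left(-29885\right) \frac{1}{36051} - 33616\right) = 43449 \left(- \frac{29885}{36051} - 33616\right) = 43449 \left(- \frac{1211920301}{36051}\right) = - \frac{17552241719383}{12017}$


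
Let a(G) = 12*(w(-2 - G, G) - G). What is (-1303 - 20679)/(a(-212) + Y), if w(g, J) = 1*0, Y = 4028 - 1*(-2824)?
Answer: -379/162 ≈ -2.3395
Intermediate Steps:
Y = 6852 (Y = 4028 + 2824 = 6852)
w(g, J) = 0
a(G) = -12*G (a(G) = 12*(0 - G) = 12*(-G) = -12*G)
(-1303 - 20679)/(a(-212) + Y) = (-1303 - 20679)/(-12*(-212) + 6852) = -21982/(2544 + 6852) = -21982/9396 = -21982*1/9396 = -379/162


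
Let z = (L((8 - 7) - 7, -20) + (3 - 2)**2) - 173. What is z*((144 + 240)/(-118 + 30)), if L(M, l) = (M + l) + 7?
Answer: 9168/11 ≈ 833.45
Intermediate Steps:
L(M, l) = 7 + M + l
z = -191 (z = ((7 + ((8 - 7) - 7) - 20) + (3 - 2)**2) - 173 = ((7 + (1 - 7) - 20) + 1**2) - 173 = ((7 - 6 - 20) + 1) - 173 = (-19 + 1) - 173 = -18 - 173 = -191)
z*((144 + 240)/(-118 + 30)) = -191*(144 + 240)/(-118 + 30) = -73344/(-88) = -73344*(-1)/88 = -191*(-48/11) = 9168/11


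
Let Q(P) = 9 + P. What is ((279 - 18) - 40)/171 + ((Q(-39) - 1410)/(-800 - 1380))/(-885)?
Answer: 7102151/5498505 ≈ 1.2917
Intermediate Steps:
((279 - 18) - 40)/171 + ((Q(-39) - 1410)/(-800 - 1380))/(-885) = ((279 - 18) - 40)/171 + (((9 - 39) - 1410)/(-800 - 1380))/(-885) = (261 - 40)*(1/171) + ((-30 - 1410)/(-2180))*(-1/885) = 221*(1/171) - 1440*(-1/2180)*(-1/885) = 221/171 + (72/109)*(-1/885) = 221/171 - 24/32155 = 7102151/5498505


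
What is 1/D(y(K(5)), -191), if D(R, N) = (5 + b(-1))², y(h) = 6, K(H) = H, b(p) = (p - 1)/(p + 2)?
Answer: ⅑ ≈ 0.11111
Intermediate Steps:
b(p) = (-1 + p)/(2 + p)
D(R, N) = 9 (D(R, N) = (5 + (-1 - 1)/(2 - 1))² = (5 - 2/1)² = (5 + 1*(-2))² = (5 - 2)² = 3² = 9)
1/D(y(K(5)), -191) = 1/9 = ⅑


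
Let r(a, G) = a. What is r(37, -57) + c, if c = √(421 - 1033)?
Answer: 37 + 6*I*√17 ≈ 37.0 + 24.739*I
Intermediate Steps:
c = 6*I*√17 (c = √(-612) = 6*I*√17 ≈ 24.739*I)
r(37, -57) + c = 37 + 6*I*√17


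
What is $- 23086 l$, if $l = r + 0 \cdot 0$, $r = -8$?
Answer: $184688$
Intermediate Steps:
$l = -8$ ($l = -8 + 0 \cdot 0 = -8 + 0 = -8$)
$- 23086 l = \left(-23086\right) \left(-8\right) = 184688$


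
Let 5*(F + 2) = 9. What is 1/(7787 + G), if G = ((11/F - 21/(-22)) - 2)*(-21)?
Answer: 22/197207 ≈ 0.00011156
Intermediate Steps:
F = -1/5 (F = -2 + (1/5)*9 = -2 + 9/5 = -1/5 ≈ -0.20000)
G = 25893/22 (G = ((11/(-1/5) - 21/(-22)) - 2)*(-21) = ((11*(-5) - 21*(-1/22)) - 2)*(-21) = ((-55 + 21/22) - 2)*(-21) = (-1189/22 - 2)*(-21) = -1233/22*(-21) = 25893/22 ≈ 1177.0)
1/(7787 + G) = 1/(7787 + 25893/22) = 1/(197207/22) = 22/197207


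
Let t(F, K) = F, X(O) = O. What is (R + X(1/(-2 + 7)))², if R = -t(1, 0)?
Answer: 16/25 ≈ 0.64000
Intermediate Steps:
R = -1 (R = -1*1 = -1)
(R + X(1/(-2 + 7)))² = (-1 + 1/(-2 + 7))² = (-1 + 1/5)² = (-1 + ⅕)² = (-⅘)² = 16/25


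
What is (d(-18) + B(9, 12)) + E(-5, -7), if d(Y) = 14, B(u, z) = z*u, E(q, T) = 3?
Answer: 125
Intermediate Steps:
B(u, z) = u*z
(d(-18) + B(9, 12)) + E(-5, -7) = (14 + 9*12) + 3 = (14 + 108) + 3 = 122 + 3 = 125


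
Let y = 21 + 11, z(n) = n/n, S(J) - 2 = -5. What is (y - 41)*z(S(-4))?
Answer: -9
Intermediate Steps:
S(J) = -3 (S(J) = 2 - 5 = -3)
z(n) = 1
y = 32
(y - 41)*z(S(-4)) = (32 - 41)*1 = -9*1 = -9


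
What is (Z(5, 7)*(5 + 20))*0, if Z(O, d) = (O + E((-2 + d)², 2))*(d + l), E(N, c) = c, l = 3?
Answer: 0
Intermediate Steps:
Z(O, d) = (2 + O)*(3 + d) (Z(O, d) = (O + 2)*(d + 3) = (2 + O)*(3 + d))
(Z(5, 7)*(5 + 20))*0 = ((6 + 2*7 + 3*5 + 5*7)*(5 + 20))*0 = ((6 + 14 + 15 + 35)*25)*0 = (70*25)*0 = 1750*0 = 0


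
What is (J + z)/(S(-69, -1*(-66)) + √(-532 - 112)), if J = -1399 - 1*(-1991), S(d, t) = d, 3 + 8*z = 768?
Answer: -16503/1880 - 5501*I*√161/21620 ≈ -8.7782 - 3.2285*I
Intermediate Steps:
z = 765/8 (z = -3/8 + (⅛)*768 = -3/8 + 96 = 765/8 ≈ 95.625)
J = 592 (J = -1399 + 1991 = 592)
(J + z)/(S(-69, -1*(-66)) + √(-532 - 112)) = (592 + 765/8)/(-69 + √(-532 - 112)) = 5501/(8*(-69 + √(-644))) = 5501/(8*(-69 + 2*I*√161))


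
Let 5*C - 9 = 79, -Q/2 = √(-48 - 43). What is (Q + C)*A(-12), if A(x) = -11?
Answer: -968/5 + 22*I*√91 ≈ -193.6 + 209.87*I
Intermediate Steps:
Q = -2*I*√91 (Q = -2*√(-48 - 43) = -2*I*√91 ≈ -19.079*I)
C = 88/5 (C = 9/5 + (⅕)*79 = 9/5 + 79/5 = 88/5 ≈ 17.600)
(Q + C)*A(-12) = (-2*I*√91 + 88/5)*(-11) = (88/5 - 2*I*√91)*(-11) = -968/5 + 22*I*√91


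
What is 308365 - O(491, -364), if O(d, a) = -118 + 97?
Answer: 308386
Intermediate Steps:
O(d, a) = -21
308365 - O(491, -364) = 308365 - 1*(-21) = 308365 + 21 = 308386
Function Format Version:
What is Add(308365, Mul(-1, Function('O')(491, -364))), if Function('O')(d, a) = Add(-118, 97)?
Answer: 308386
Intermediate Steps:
Function('O')(d, a) = -21
Add(308365, Mul(-1, Function('O')(491, -364))) = Add(308365, Mul(-1, -21)) = Add(308365, 21) = 308386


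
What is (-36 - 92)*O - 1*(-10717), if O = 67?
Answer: 2141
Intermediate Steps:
(-36 - 92)*O - 1*(-10717) = (-36 - 92)*67 - 1*(-10717) = -128*67 + 10717 = -8576 + 10717 = 2141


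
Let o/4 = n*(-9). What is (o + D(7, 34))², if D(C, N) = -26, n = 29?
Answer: 1144900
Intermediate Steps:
o = -1044 (o = 4*(29*(-9)) = 4*(-261) = -1044)
(o + D(7, 34))² = (-1044 - 26)² = (-1070)² = 1144900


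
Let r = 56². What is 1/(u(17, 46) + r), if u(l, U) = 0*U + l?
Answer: 1/3153 ≈ 0.00031716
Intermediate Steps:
u(l, U) = l (u(l, U) = 0 + l = l)
r = 3136
1/(u(17, 46) + r) = 1/(17 + 3136) = 1/3153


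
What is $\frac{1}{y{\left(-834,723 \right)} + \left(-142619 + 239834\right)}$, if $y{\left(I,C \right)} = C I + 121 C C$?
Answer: $\frac{1}{62744442} \approx 1.5938 \cdot 10^{-8}$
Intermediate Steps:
$y{\left(I,C \right)} = 121 C^{2} + C I$ ($y{\left(I,C \right)} = C I + 121 C^{2} = 121 C^{2} + C I$)
$\frac{1}{y{\left(-834,723 \right)} + \left(-142619 + 239834\right)} = \frac{1}{723 \left(-834 + 121 \cdot 723\right) + \left(-142619 + 239834\right)} = \frac{1}{723 \left(-834 + 87483\right) + 97215} = \frac{1}{723 \cdot 86649 + 97215} = \frac{1}{62647227 + 97215} = \frac{1}{62744442}$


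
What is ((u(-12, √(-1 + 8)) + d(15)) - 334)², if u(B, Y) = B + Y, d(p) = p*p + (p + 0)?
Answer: (-106 + √7)² ≈ 10682.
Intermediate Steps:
d(p) = p + p² (d(p) = p² + p = p + p²)
((u(-12, √(-1 + 8)) + d(15)) - 334)² = (((-12 + √(-1 + 8)) + 15*(1 + 15)) - 334)² = (((-12 + √7) + 15*16) - 334)² = (((-12 + √7) + 240) - 334)² = ((228 + √7) - 334)² = (-106 + √7)²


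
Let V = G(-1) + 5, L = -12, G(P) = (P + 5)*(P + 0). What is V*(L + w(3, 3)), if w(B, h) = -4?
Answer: -16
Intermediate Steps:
G(P) = P*(5 + P) (G(P) = (5 + P)*P = P*(5 + P))
V = 1 (V = -(5 - 1) + 5 = -1*4 + 5 = -4 + 5 = 1)
V*(L + w(3, 3)) = 1*(-12 - 4) = 1*(-16) = -16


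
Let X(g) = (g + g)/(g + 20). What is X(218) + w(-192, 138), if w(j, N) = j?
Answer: -22630/119 ≈ -190.17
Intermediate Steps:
X(g) = 2*g/(20 + g) (X(g) = (2*g)/(20 + g) = 2*g/(20 + g))
X(218) + w(-192, 138) = 2*218/(20 + 218) - 192 = 2*218/238 - 192 = 2*218*(1/238) - 192 = 218/119 - 192 = -22630/119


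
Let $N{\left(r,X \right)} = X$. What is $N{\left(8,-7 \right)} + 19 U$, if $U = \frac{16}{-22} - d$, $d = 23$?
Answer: $- \frac{5036}{11} \approx -457.82$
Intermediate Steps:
$U = - \frac{261}{11}$ ($U = \frac{16}{-22} - 23 = 16 \left(- \frac{1}{22}\right) - 23 = - \frac{8}{11} - 23 = - \frac{261}{11} \approx -23.727$)
$N{\left(8,-7 \right)} + 19 U = -7 + 19 \left(- \frac{261}{11}\right) = -7 - \frac{4959}{11} = - \frac{5036}{11}$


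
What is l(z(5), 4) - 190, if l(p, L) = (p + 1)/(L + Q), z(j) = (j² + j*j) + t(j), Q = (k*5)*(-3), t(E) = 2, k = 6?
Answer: -16393/86 ≈ -190.62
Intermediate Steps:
Q = -90 (Q = (6*5)*(-3) = 30*(-3) = -90)
z(j) = 2 + 2*j² (z(j) = (j² + j*j) + 2 = (j² + j²) + 2 = 2*j² + 2 = 2 + 2*j²)
l(p, L) = (1 + p)/(-90 + L) (l(p, L) = (p + 1)/(L - 90) = (1 + p)/(-90 + L))
l(z(5), 4) - 190 = (1 + (2 + 2*5²))/(-90 + 4) - 190 = (1 + (2 + 2*25))/(-86) - 190 = -(1 + (2 + 50))/86 - 190 = -(1 + 52)/86 - 190 = -1/86*53 - 190 = -53/86 - 190 = -16393/86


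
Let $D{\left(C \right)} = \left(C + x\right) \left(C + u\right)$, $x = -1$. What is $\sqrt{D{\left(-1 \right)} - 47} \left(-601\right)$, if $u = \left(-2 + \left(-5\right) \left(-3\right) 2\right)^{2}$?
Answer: $- 601 i \sqrt{1613} \approx - 24137.0 i$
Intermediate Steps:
$u = 784$ ($u = \left(-2 + 15 \cdot 2\right)^{2} = \left(-2 + 30\right)^{2} = 28^{2} = 784$)
$D{\left(C \right)} = \left(-1 + C\right) \left(784 + C\right)$ ($D{\left(C \right)} = \left(C - 1\right) \left(C + 784\right) = \left(-1 + C\right) \left(784 + C\right)$)
$\sqrt{D{\left(-1 \right)} - 47} \left(-601\right) = \sqrt{\left(-784 + \left(-1\right)^{2} + 783 \left(-1\right)\right) - 47} \left(-601\right) = \sqrt{\left(-784 + 1 - 783\right) - 47} \left(-601\right) = \sqrt{-1566 - 47} \left(-601\right) = \sqrt{-1613} \left(-601\right) = i \sqrt{1613} \left(-601\right) = - 601 i \sqrt{1613}$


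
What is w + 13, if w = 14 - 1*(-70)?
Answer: 97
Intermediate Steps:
w = 84 (w = 14 + 70 = 84)
w + 13 = 84 + 13 = 97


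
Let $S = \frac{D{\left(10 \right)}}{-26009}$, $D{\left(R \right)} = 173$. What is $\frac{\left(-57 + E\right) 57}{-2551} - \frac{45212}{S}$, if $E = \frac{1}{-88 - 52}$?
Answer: $\frac{419967757503761}{61785220} \approx 6.7972 \cdot 10^{6}$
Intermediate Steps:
$E = - \frac{1}{140}$ ($E = \frac{1}{-140} = - \frac{1}{140} \approx -0.0071429$)
$S = - \frac{173}{26009}$ ($S = \frac{173}{-26009} = 173 \left(- \frac{1}{26009}\right) = - \frac{173}{26009} \approx -0.0066515$)
$\frac{\left(-57 + E\right) 57}{-2551} - \frac{45212}{S} = \frac{\left(-57 - \frac{1}{140}\right) 57}{-2551} - \frac{45212}{- \frac{173}{26009}} = \left(- \frac{7981}{140}\right) 57 \left(- \frac{1}{2551}\right) - - \frac{1175918908}{173} = \left(- \frac{454917}{140}\right) \left(- \frac{1}{2551}\right) + \frac{1175918908}{173} = \frac{454917}{357140} + \frac{1175918908}{173} = \frac{419967757503761}{61785220}$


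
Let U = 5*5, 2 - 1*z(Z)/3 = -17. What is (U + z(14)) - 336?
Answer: -254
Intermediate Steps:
z(Z) = 57 (z(Z) = 6 - 3*(-17) = 6 + 51 = 57)
U = 25
(U + z(14)) - 336 = (25 + 57) - 336 = 82 - 336 = -254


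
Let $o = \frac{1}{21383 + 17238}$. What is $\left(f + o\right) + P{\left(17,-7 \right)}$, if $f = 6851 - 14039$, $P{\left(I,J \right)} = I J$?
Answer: $- \frac{282203646}{38621} \approx -7307.0$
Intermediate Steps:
$o = \frac{1}{38621} \approx 2.5893 \cdot 10^{-5}$
$f = -7188$
$\left(f + o\right) + P{\left(17,-7 \right)} = \left(-7188 + \frac{1}{38621}\right) + 17 \left(-7\right) = - \frac{277607747}{38621} - 119 = - \frac{282203646}{38621}$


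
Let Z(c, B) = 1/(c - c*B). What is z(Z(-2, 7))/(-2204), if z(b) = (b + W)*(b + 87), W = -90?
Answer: 59345/16704 ≈ 3.5527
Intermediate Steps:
Z(c, B) = 1/(c - B*c)
z(b) = (-90 + b)*(87 + b) (z(b) = (b - 90)*(b + 87) = (-90 + b)*(87 + b))
z(Z(-2, 7))/(-2204) = (-7830 + (-1/(-2*(-1 + 7)))² - (-3)/((-2)*(-1 + 7)))/(-2204) = (-7830 + (-1*(-½)/6)² - (-3)*(-1)/(2*6))*(-1/2204) = (-7830 + (-1*(-½)*⅙)² - (-3)*(-1)/(2*6))*(-1/2204) = (-7830 + (1/12)² - 3*1/12)*(-1/2204) = (-7830 + 1/144 - ¼)*(-1/2204) = -1127555/144*(-1/2204) = 59345/16704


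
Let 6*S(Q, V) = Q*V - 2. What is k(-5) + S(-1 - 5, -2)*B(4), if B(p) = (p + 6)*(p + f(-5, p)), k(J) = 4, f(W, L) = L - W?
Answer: 662/3 ≈ 220.67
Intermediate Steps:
S(Q, V) = -1/3 + Q*V/6 (S(Q, V) = (Q*V - 2)/6 = (-2 + Q*V)/6 = -1/3 + Q*V/6)
B(p) = (5 + 2*p)*(6 + p) (B(p) = (p + 6)*(p + (p - 1*(-5))) = (6 + p)*(p + (p + 5)) = (6 + p)*(p + (5 + p)) = (6 + p)*(5 + 2*p) = (5 + 2*p)*(6 + p))
k(-5) + S(-1 - 5, -2)*B(4) = 4 + (-1/3 + (1/6)*(-1 - 5)*(-2))*(30 + 2*4**2 + 17*4) = 4 + (-1/3 + (1/6)*(-6)*(-2))*(30 + 2*16 + 68) = 4 + (-1/3 + 2)*(30 + 32 + 68) = 4 + (5/3)*130 = 4 + 650/3 = 662/3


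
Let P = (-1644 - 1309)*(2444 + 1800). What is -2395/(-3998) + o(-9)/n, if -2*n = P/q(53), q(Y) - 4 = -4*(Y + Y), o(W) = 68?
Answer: 7446762095/12526265734 ≈ 0.59449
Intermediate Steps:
P = -12532532 (P = -2953*4244 = -12532532)
q(Y) = 4 - 8*Y (q(Y) = 4 - 4*(Y + Y) = 4 - 8*Y)
n = -3133133/210 (n = -(-6266266)/(4 - 8*53) = -(-6266266)/(4 - 424) = -(-6266266)/(-420) = -(-6266266)*(-1)/420 = -½*3133133/105 = -3133133/210 ≈ -14920.)
-2395/(-3998) + o(-9)/n = -2395/(-3998) + 68/(-3133133/210) = -2395*(-1/3998) + 68*(-210/3133133) = 2395/3998 - 14280/3133133 = 7446762095/12526265734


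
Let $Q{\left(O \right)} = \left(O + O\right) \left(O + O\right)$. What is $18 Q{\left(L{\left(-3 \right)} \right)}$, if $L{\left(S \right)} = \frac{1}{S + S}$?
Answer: $2$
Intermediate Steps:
$L{\left(S \right)} = \frac{1}{2 S}$
$Q{\left(O \right)} = 4 O^{2}$ ($Q{\left(O \right)} = 2 O 2 O = 4 O^{2}$)
$18 Q{\left(L{\left(-3 \right)} \right)} = 18 \cdot 4 \left(\frac{1}{2 \left(-3\right)}\right)^{2} = 18 \cdot 4 \left(\frac{1}{2} \left(- \frac{1}{3}\right)\right)^{2} = 18 \cdot 4 \left(- \frac{1}{6}\right)^{2} = 18 \cdot 4 \cdot \frac{1}{36} = 18 \cdot \frac{1}{9} = 2$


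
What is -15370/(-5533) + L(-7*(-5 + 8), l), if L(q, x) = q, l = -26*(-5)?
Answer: -100823/5533 ≈ -18.222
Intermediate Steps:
l = 130
-15370/(-5533) + L(-7*(-5 + 8), l) = -15370/(-5533) - 7*(-5 + 8) = -15370*(-1/5533) - 7*3 = 15370/5533 - 21 = -100823/5533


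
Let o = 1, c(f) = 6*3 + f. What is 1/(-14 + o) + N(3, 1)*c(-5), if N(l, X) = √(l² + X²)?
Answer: -1/13 + 13*√10 ≈ 41.033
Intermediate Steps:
c(f) = 18 + f
N(l, X) = √(X² + l²)
1/(-14 + o) + N(3, 1)*c(-5) = 1/(-14 + 1) + √(1² + 3²)*(18 - 5) = 1/(-13) + √(1 + 9)*13 = -1/13 + √10*13 = -1/13 + 13*√10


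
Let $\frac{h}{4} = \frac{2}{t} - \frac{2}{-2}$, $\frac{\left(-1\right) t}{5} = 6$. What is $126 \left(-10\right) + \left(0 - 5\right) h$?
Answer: $- \frac{3836}{3} \approx -1278.7$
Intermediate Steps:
$t = -30$ ($t = \left(-5\right) 6 = -30$)
$h = \frac{56}{15}$ ($h = 4 \left(\frac{2}{-30} - \frac{2}{-2}\right) = 4 \left(2 \left(- \frac{1}{30}\right) - -1\right) = 4 \left(- \frac{1}{15} + 1\right) = 4 \cdot \frac{14}{15} = \frac{56}{15} \approx 3.7333$)
$126 \left(-10\right) + \left(0 - 5\right) h = 126 \left(-10\right) + \left(0 - 5\right) \frac{56}{15} = -1260 - \frac{56}{3} = - \frac{3836}{3}$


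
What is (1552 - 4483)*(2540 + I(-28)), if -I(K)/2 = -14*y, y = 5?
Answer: -7855080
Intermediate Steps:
I(K) = 140 (I(K) = -(-28)*5 = -2*(-70) = 140)
(1552 - 4483)*(2540 + I(-28)) = (1552 - 4483)*(2540 + 140) = -2931*2680 = -7855080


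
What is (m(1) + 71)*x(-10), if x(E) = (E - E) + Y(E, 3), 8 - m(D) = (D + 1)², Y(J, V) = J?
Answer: -750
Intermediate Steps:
m(D) = 8 - (1 + D)² (m(D) = 8 - (D + 1)² = 8 - (1 + D)²)
x(E) = E (x(E) = (E - E) + E = 0 + E = E)
(m(1) + 71)*x(-10) = ((8 - (1 + 1)²) + 71)*(-10) = ((8 - 1*2²) + 71)*(-10) = ((8 - 1*4) + 71)*(-10) = ((8 - 4) + 71)*(-10) = (4 + 71)*(-10) = 75*(-10) = -750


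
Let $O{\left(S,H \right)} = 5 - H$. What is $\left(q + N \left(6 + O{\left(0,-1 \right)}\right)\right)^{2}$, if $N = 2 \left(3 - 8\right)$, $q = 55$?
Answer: $4225$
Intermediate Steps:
$N = -10$ ($N = 2 \left(3 - 8\right) = 2 \left(-5\right) = -10$)
$\left(q + N \left(6 + O{\left(0,-1 \right)}\right)\right)^{2} = \left(55 - 10 \left(6 + \left(5 - -1\right)\right)\right)^{2} = \left(55 - 10 \left(6 + \left(5 + 1\right)\right)\right)^{2} = \left(55 - 10 \left(6 + 6\right)\right)^{2} = \left(55 - 120\right)^{2} = \left(-65\right)^{2} = 4225$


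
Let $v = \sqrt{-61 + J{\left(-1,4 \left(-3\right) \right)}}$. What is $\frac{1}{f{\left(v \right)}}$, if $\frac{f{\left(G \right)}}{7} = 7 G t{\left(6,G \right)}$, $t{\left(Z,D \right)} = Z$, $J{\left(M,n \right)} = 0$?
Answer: $- \frac{i \sqrt{61}}{17934} \approx - 0.0004355 i$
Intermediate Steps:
$v = i \sqrt{61}$ ($v = \sqrt{-61 + 0} = \sqrt{-61} = i \sqrt{61} \approx 7.8102 i$)
$f{\left(G \right)} = 294 G$ ($f{\left(G \right)} = 7 \cdot 7 G 6 = 7 \cdot 42 G = 294 G$)
$\frac{1}{f{\left(v \right)}} = \frac{1}{294 i \sqrt{61}} = - \frac{i \sqrt{61}}{17934}$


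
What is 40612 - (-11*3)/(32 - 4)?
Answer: 1137169/28 ≈ 40613.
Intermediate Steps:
40612 - (-11*3)/(32 - 4) = 40612 - (-33)/28 = 40612 - 1*(-33/28) = 40612 + 33/28 = 1137169/28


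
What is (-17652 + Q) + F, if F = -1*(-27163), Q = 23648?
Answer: 33159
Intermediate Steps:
F = 27163
(-17652 + Q) + F = (-17652 + 23648) + 27163 = 5996 + 27163 = 33159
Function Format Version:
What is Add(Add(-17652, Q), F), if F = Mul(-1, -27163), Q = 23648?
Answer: 33159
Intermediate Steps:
F = 27163
Add(Add(-17652, Q), F) = Add(Add(-17652, 23648), 27163) = Add(5996, 27163) = 33159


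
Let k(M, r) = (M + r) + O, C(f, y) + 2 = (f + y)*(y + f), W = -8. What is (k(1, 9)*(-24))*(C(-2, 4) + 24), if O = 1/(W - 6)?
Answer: -43368/7 ≈ -6195.4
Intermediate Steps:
C(f, y) = -2 + (f + y)² (C(f, y) = -2 + (f + y)*(y + f) = -2 + (f + y)*(f + y) = -2 + (f + y)²)
O = -1/14 (O = 1/(-8 - 6) = 1/(-14) = -1/14 ≈ -0.071429)
k(M, r) = -1/14 + M + r (k(M, r) = (M + r) - 1/14 = -1/14 + M + r)
(k(1, 9)*(-24))*(C(-2, 4) + 24) = ((-1/14 + 1 + 9)*(-24))*((-2 + (-2 + 4)²) + 24) = ((139/14)*(-24))*((-2 + 2²) + 24) = -1668*((-2 + 4) + 24)/7 = -1668*(2 + 24)/7 = -1668/7*26 = -43368/7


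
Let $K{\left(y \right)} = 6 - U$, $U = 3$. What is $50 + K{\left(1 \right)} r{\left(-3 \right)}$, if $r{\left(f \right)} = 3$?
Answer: $59$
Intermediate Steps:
$K{\left(y \right)} = 3$ ($K{\left(y \right)} = 6 - 3 = 3$)
$50 + K{\left(1 \right)} r{\left(-3 \right)} = 50 + 3 \cdot 3 = 50 + 9 = 59$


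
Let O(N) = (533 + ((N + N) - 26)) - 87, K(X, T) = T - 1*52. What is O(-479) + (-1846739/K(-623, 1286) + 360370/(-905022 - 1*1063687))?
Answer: -4943146541959/2429386906 ≈ -2034.7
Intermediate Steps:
K(X, T) = -52 + T (K(X, T) = T - 52 = -52 + T)
O(N) = 420 + 2*N (O(N) = (533 + (2*N - 26)) - 87 = (533 + (-26 + 2*N)) - 87 = (507 + 2*N) - 87 = 420 + 2*N)
O(-479) + (-1846739/K(-623, 1286) + 360370/(-905022 - 1*1063687)) = (420 + 2*(-479)) + (-1846739/(-52 + 1286) + 360370/(-905022 - 1*1063687)) = (420 - 958) + (-1846739/1234 + 360370/(-905022 - 1063687)) = -538 + (-1846739*1/1234 + 360370/(-1968709)) = -538 + (-1846739/1234 + 360370*(-1/1968709)) = -538 + (-1846739/1234 - 360370/1968709) = -538 - 3636136386531/2429386906 = -4943146541959/2429386906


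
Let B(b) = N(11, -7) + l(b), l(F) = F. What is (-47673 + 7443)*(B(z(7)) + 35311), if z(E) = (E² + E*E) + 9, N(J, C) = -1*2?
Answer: -1424785680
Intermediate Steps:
N(J, C) = -2
z(E) = 9 + 2*E² (z(E) = (E² + E²) + 9 = 2*E² + 9 = 9 + 2*E²)
B(b) = -2 + b
(-47673 + 7443)*(B(z(7)) + 35311) = (-47673 + 7443)*((-2 + (9 + 2*7²)) + 35311) = -40230*((-2 + (9 + 2*49)) + 35311) = -40230*((-2 + (9 + 98)) + 35311) = -40230*((-2 + 107) + 35311) = -40230*(105 + 35311) = -40230*35416 = -1424785680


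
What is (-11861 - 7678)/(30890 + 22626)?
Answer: -19539/53516 ≈ -0.36511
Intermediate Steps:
(-11861 - 7678)/(30890 + 22626) = -19539/53516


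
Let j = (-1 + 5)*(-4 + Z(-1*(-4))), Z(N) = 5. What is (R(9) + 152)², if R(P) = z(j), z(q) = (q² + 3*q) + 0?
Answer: 32400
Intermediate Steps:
j = 4 (j = (-1 + 5)*(-4 + 5) = 4*1 = 4)
z(q) = q² + 3*q
R(P) = 28 (R(P) = 4*(3 + 4) = 4*7 = 28)
(R(9) + 152)² = (28 + 152)² = 180² = 32400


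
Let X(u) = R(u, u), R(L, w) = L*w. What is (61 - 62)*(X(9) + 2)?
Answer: -83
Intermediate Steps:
X(u) = u² (X(u) = u*u = u²)
(61 - 62)*(X(9) + 2) = (61 - 62)*(9² + 2) = -(81 + 2) = -1*83 = -83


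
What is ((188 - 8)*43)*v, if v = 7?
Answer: 54180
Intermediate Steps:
((188 - 8)*43)*v = ((188 - 8)*43)*7 = (180*43)*7 = 7740*7 = 54180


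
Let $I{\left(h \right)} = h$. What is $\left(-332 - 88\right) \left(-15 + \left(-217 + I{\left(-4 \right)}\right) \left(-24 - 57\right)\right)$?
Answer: $-7512120$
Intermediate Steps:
$\left(-332 - 88\right) \left(-15 + \left(-217 + I{\left(-4 \right)}\right) \left(-24 - 57\right)\right) = \left(-332 - 88\right) \left(-15 + \left(-217 - 4\right) \left(-24 - 57\right)\right) = - 420 \left(-15 - -17901\right) = - 420 \left(-15 + 17901\right) = \left(-420\right) 17886 = -7512120$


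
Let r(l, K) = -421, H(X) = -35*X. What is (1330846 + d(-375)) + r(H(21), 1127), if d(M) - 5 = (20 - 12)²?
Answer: 1330494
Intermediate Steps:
d(M) = 69 (d(M) = 5 + (20 - 12)² = 5 + 8² = 5 + 64 = 69)
(1330846 + d(-375)) + r(H(21), 1127) = (1330846 + 69) - 421 = 1330915 - 421 = 1330494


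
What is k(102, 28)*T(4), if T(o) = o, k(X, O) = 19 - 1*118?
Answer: -396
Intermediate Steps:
k(X, O) = -99 (k(X, O) = 19 - 118 = -99)
k(102, 28)*T(4) = -99*4 = -396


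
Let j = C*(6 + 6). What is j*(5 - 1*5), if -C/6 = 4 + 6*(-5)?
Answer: 0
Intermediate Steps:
C = 156 (C = -6*(4 + 6*(-5)) = -6*(4 - 30) = -6*(-26) = 156)
j = 1872 (j = 156*(6 + 6) = 156*12 = 1872)
j*(5 - 1*5) = 1872*(5 - 1*5) = 1872*(5 - 5) = 1872*0 = 0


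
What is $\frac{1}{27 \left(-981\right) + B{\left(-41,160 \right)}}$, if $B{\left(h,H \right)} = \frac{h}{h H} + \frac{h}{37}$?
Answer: $- \frac{5920}{156809563} \approx -3.7753 \cdot 10^{-5}$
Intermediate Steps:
$B{\left(h,H \right)} = \frac{1}{H} + \frac{h}{37}$ ($B{\left(h,H \right)} = \frac{h}{H h} + h \frac{1}{37} = h \frac{1}{H h} + \frac{h}{37} = \frac{1}{H} + \frac{h}{37}$)
$\frac{1}{27 \left(-981\right) + B{\left(-41,160 \right)}} = \frac{1}{27 \left(-981\right) + \left(\frac{1}{160} + \frac{1}{37} \left(-41\right)\right)} = \frac{1}{-26487 + \left(\frac{1}{160} - \frac{41}{37}\right)} = \frac{1}{-26487 - \frac{6523}{5920}} = \frac{1}{- \frac{156809563}{5920}} = - \frac{5920}{156809563}$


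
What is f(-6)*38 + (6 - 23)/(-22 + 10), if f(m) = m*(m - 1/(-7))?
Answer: 112295/84 ≈ 1336.8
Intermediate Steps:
f(m) = m*(⅐ + m) (f(m) = m*(m - 1*(-⅐)) = m*(m + ⅐) = m*(⅐ + m))
f(-6)*38 + (6 - 23)/(-22 + 10) = -6*(⅐ - 6)*38 + (6 - 23)/(-22 + 10) = -6*(-41/7)*38 - 17/(-12) = (246/7)*38 - 17*(-1/12) = 9348/7 + 17/12 = 112295/84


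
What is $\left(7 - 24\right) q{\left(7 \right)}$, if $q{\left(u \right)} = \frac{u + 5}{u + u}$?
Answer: $- \frac{102}{7} \approx -14.571$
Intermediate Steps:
$q{\left(u \right)} = \frac{5 + u}{2 u}$
$\left(7 - 24\right) q{\left(7 \right)} = \left(7 - 24\right) \frac{5 + 7}{2 \cdot 7} = \left(7 - 24\right) \frac{1}{2} \cdot \frac{1}{7} \cdot 12 = \left(-17\right) \frac{6}{7} = - \frac{102}{7}$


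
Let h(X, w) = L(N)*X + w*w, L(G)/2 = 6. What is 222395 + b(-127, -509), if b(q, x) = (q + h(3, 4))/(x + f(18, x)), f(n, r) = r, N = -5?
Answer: 226398185/1018 ≈ 2.2240e+5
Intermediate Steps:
L(G) = 12 (L(G) = 2*6 = 12)
h(X, w) = w² + 12*X (h(X, w) = 12*X + w*w = 12*X + w² = w² + 12*X)
b(q, x) = (52 + q)/(2*x) (b(q, x) = (q + (4² + 12*3))/(x + x) = (q + (16 + 36))/((2*x)) = (q + 52)*(1/(2*x)) = (52 + q)*(1/(2*x)) = (52 + q)/(2*x))
222395 + b(-127, -509) = 222395 + (½)*(52 - 127)/(-509) = 222395 + (½)*(-1/509)*(-75) = 222395 + 75/1018 = 226398185/1018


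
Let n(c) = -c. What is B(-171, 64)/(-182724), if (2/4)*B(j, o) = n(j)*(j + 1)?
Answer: 4845/15227 ≈ 0.31818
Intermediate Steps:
B(j, o) = -2*j*(1 + j) (B(j, o) = 2*((-j)*(j + 1)) = 2*((-j)*(1 + j)) = 2*(-j*(1 + j)) = -2*j*(1 + j))
B(-171, 64)/(-182724) = -2*(-171)*(1 - 171)/(-182724) = -2*(-171)*(-170)*(-1/182724) = -58140*(-1/182724) = 4845/15227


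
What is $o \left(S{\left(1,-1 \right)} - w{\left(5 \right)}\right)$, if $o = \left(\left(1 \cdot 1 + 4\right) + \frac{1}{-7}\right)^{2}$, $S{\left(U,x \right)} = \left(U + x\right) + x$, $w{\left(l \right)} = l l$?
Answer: $- \frac{30056}{49} \approx -613.39$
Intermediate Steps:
$w{\left(l \right)} = l^{2}$
$S{\left(U,x \right)} = U + 2 x$
$o = \frac{1156}{49}$ ($o = \left(\left(1 + 4\right) - \frac{1}{7}\right)^{2} = \left(5 - \frac{1}{7}\right)^{2} = \left(\frac{34}{7}\right)^{2} = \frac{1156}{49} \approx 23.592$)
$o \left(S{\left(1,-1 \right)} - w{\left(5 \right)}\right) = \frac{1156 \left(\left(1 + 2 \left(-1\right)\right) - 5^{2}\right)}{49} = \frac{1156 \left(\left(1 - 2\right) - 25\right)}{49} = \frac{1156 \left(-1 - 25\right)}{49} = \frac{1156}{49} \left(-26\right) = - \frac{30056}{49}$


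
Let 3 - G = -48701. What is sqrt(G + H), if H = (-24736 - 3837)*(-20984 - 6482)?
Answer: 3*sqrt(87203858) ≈ 28015.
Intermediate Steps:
G = 48704 (G = 3 - 1*(-48701) = 3 + 48701 = 48704)
H = 784786018 (H = -28573*(-27466) = 784786018)
sqrt(G + H) = sqrt(48704 + 784786018) = sqrt(784834722) = 3*sqrt(87203858)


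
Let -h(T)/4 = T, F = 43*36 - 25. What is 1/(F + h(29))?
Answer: 1/1407 ≈ 0.00071073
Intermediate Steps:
F = 1523 (F = 1548 - 25 = 1523)
h(T) = -4*T
1/(F + h(29)) = 1/(1523 - 4*29) = 1/(1523 - 116) = 1/1407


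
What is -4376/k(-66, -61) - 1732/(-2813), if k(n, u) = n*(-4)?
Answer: -1481555/92829 ≈ -15.960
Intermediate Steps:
k(n, u) = -4*n
-4376/k(-66, -61) - 1732/(-2813) = -4376/((-4*(-66))) - 1732/(-2813) = -4376/264 - 1732*(-1/2813) = -4376*1/264 + 1732/2813 = -547/33 + 1732/2813 = -1481555/92829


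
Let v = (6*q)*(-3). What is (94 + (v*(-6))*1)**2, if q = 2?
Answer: 96100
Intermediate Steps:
v = -36 (v = (6*2)*(-3) = 12*(-3) = -36)
(94 + (v*(-6))*1)**2 = (94 - 36*(-6)*1)**2 = (94 + 216*1)**2 = (94 + 216)**2 = 310**2 = 96100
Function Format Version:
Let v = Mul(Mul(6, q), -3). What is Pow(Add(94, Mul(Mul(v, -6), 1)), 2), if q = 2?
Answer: 96100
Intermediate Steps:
v = -36 (v = Mul(Mul(6, 2), -3) = Mul(12, -3) = -36)
Pow(Add(94, Mul(Mul(v, -6), 1)), 2) = Pow(Add(94, Mul(Mul(-36, -6), 1)), 2) = Pow(Add(94, Mul(216, 1)), 2) = Pow(Add(94, 216), 2) = Pow(310, 2) = 96100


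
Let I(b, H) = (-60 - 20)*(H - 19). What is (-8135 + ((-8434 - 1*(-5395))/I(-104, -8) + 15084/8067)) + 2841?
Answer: -10248711317/1936080 ≈ -5293.5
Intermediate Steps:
I(b, H) = 1520 - 80*H (I(b, H) = -80*(-19 + H) = 1520 - 80*H)
(-8135 + ((-8434 - 1*(-5395))/I(-104, -8) + 15084/8067)) + 2841 = (-8135 + ((-8434 - 1*(-5395))/(1520 - 80*(-8)) + 15084/8067)) + 2841 = (-8135 + ((-8434 + 5395)/(1520 + 640) + 15084*(1/8067))) + 2841 = (-8135 + (-3039/2160 + 5028/2689)) + 2841 = (-8135 + (-3039*1/2160 + 5028/2689)) + 2841 = (-8135 + (-1013/720 + 5028/2689)) + 2841 = (-8135 + 896203/1936080) + 2841 = -15749114597/1936080 + 2841 = -10248711317/1936080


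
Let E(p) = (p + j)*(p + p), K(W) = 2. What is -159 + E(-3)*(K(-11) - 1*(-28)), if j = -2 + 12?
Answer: -1419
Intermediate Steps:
j = 10
E(p) = 2*p*(10 + p) (E(p) = (p + 10)*(p + p) = (10 + p)*(2*p) = 2*p*(10 + p))
-159 + E(-3)*(K(-11) - 1*(-28)) = -159 + (2*(-3)*(10 - 3))*(2 - 1*(-28)) = -159 + (2*(-3)*7)*(2 + 28) = -159 - 42*30 = -159 - 1260 = -1419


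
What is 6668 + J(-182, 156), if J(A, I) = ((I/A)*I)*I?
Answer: -99340/7 ≈ -14191.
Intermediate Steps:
J(A, I) = I³/A (J(A, I) = (I²/A)*I = I³/A)
6668 + J(-182, 156) = 6668 + 156³/(-182) = 6668 - 1/182*3796416 = 6668 - 146016/7 = -99340/7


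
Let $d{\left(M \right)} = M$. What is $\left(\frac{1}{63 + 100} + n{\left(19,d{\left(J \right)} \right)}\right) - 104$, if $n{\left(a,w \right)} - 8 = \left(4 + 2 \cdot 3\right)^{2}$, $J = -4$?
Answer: $\frac{653}{163} \approx 4.0061$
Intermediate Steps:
$n{\left(a,w \right)} = 108$ ($n{\left(a,w \right)} = 8 + \left(4 + 2 \cdot 3\right)^{2} = 8 + \left(4 + 6\right)^{2} = 8 + 10^{2} = 8 + 100 = 108$)
$\left(\frac{1}{63 + 100} + n{\left(19,d{\left(J \right)} \right)}\right) - 104 = \left(\frac{1}{63 + 100} + 108\right) - 104 = \left(\frac{1}{163} + 108\right) - 104 = \frac{17605}{163} - 104 = \frac{653}{163}$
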